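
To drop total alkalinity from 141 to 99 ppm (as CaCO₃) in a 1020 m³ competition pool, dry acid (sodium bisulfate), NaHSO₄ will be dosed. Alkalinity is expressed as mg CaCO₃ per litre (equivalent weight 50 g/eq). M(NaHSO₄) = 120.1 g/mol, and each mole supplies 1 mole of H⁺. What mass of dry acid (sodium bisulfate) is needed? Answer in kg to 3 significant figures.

103 kg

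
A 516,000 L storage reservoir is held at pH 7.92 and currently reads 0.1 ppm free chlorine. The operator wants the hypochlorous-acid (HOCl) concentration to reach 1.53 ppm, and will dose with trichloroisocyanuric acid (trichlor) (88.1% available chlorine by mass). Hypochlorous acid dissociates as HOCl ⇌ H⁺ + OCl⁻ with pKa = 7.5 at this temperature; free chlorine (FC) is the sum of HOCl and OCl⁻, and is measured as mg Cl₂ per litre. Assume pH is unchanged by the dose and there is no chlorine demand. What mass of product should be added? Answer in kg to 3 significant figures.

3.19 kg

[OCl⁻]/[HOCl] = 10^(pH − pKa) = 10^(7.92 − 7.5) = 2.63; fraction as HOCl = 1/(1 + 2.63) = 0.2755.
Free chlorine required for 1.53 ppm HOCl: 1.53 / 0.2755 = 5.554 ppm.
FC to add: 5.554 − 0.1 = 5.454 mg/L as Cl₂.
Cl₂ equivalent: 5.454 mg/L × 516,000 L = 2814 g.
Product at 88.1% available Cl: 2814 / 0.881 = 3195 g.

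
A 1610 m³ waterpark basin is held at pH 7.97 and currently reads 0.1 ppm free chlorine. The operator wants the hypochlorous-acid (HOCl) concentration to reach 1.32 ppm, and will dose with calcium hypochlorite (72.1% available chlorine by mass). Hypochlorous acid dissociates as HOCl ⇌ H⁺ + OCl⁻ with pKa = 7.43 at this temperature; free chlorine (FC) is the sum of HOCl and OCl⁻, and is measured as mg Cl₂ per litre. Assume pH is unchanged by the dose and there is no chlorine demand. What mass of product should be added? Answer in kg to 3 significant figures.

12.9 kg

Volume: 1610 m³ = 1,610,000 L.
[OCl⁻]/[HOCl] = 10^(pH − pKa) = 10^(7.97 − 7.43) = 3.467; fraction as HOCl = 1/(1 + 3.467) = 0.2238.
Free chlorine required for 1.32 ppm HOCl: 1.32 / 0.2238 = 5.897 ppm.
FC to add: 5.897 − 0.1 = 5.797 mg/L as Cl₂.
Cl₂ equivalent: 5.797 mg/L × 1,610,000 L = 9333 g.
Product at 72.1% available Cl: 9333 / 0.721 = 12,940 g.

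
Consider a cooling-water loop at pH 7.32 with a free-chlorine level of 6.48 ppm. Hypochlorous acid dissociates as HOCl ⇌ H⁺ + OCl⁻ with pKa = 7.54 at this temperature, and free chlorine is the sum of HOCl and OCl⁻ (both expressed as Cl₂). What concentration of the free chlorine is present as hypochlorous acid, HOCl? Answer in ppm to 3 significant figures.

4.04 ppm

[OCl⁻]/[HOCl] = 10^(pH − pKa) = 10^(7.32 − 7.54) = 10^-0.22 = 0.6026.
Fraction as HOCl = 1 / (1 + 0.6026) = 0.624.
HOCl = 0.624 × 6.48 ppm = 4.044 ppm.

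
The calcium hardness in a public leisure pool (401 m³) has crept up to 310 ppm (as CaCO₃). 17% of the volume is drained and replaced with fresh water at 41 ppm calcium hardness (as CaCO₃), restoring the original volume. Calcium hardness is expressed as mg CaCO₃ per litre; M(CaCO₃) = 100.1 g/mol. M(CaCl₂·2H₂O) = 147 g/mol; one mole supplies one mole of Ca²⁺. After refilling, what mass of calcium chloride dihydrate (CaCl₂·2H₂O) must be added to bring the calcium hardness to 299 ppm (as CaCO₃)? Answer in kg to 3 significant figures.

20.5 kg

Volume: 401 m³ = 401,000 L.
After draining 17% and refilling: 310 × 0.83 + 41 × 0.17 = 264.27 ppm.
Deficit to target: 299 − 264.27 = 34.73 mg/L.
As CaCO₃: 34.73 mg/L × 401,000 L = 13,930 g; ÷ 100.1 = 139.1 mol Ca²⁺.
Mass: 139.1 × 147 = 20,450 g.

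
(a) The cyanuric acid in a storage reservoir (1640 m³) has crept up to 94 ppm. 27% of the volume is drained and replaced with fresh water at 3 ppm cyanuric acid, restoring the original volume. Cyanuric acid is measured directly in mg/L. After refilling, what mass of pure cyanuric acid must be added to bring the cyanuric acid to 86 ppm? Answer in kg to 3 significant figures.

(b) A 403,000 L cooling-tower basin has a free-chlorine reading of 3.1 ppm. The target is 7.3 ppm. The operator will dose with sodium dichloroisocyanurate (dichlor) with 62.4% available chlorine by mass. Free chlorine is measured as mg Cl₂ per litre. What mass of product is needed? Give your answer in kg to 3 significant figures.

(a) Volume: 1640 m³ = 1,640,000 L.
(a) After draining 27% and refilling: 94 × 0.73 + 3 × 0.27 = 69.43 ppm.
(a) Deficit to target: 86 − 69.43 = 16.57 mg/L.
(a) Mass: 16.57 mg/L × 1,640,000 L = 27,170 g cyanuric acid.

(b) Chlorine deficit: 7.3 − 3.1 = 4.2 ppm = 4.2 mg/L as Cl₂.
(b) Cl₂ equivalent needed: 4.2 mg/L × 403,000 L = 1,693,000 mg = 1693 g.
(b) Product at 62.4% available chlorine: 1693 / 0.624 = 2712 g.

(a) 27.2 kg; (b) 2.71 kg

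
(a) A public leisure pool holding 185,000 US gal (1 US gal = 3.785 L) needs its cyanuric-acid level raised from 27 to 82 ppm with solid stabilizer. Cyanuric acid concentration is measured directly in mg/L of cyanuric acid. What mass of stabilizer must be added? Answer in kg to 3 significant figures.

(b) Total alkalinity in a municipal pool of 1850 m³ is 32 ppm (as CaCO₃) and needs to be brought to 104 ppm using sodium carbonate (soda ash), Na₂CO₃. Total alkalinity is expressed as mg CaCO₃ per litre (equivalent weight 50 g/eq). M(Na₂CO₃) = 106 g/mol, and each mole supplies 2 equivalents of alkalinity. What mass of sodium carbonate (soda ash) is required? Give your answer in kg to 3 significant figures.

(a) Volume: 185,000 US gal × 3.785 L/gal = 700,225 L.
(a) CYA to add: (82 − 27) = 55 mg/L × 700,225 L = 38,510 g cyanuric acid.

(b) Volume: 1850 m³ = 1,850,000 L.
(b) Alkalinity to add: (104 − 32) = 72 mg/L as CaCO₃ × 1,850,000 L = 133,200 g as CaCO₃.
(b) Equivalents: 133,200 g ÷ 50 g/eq = 2664 eq.
(b) Each mole of Na₂CO₃ supplies 2 eq, so 2664 / 2 = 1332 mol.
(b) Mass: 1332 mol × 106 g/mol = 141,200 g.

(a) 38.5 kg; (b) 141 kg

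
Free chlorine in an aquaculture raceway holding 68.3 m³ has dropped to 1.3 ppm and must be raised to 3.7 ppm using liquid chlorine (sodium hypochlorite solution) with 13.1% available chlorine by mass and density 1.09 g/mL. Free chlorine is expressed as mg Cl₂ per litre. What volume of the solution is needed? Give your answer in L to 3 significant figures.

Volume: 68.3 m³ = 68,300 L.
Chlorine deficit: 3.7 − 1.3 = 2.4 ppm = 2.4 mg/L as Cl₂.
Cl₂ equivalent needed: 2.4 mg/L × 68,300 L = 163,900 mg = 163.9 g.
Product at 13.1% available chlorine: 163.9 / 0.131 = 1251 g.
Volume at density 1.09 g/mL: 1251 g ÷ 1.09 g/mL = 1148 mL.

1.15 L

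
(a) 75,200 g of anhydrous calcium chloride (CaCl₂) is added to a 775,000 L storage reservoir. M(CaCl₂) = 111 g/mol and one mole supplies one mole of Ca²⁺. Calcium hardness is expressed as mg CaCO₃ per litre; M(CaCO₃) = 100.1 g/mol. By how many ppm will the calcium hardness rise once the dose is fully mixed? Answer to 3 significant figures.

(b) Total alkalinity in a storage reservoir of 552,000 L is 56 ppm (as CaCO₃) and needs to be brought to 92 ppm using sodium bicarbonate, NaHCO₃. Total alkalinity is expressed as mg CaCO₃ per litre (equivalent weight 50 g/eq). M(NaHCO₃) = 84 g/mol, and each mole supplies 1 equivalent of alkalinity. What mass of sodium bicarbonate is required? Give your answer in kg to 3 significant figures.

(a) Moles of Ca²⁺: 75,200 g ÷ 111 g/mol = 677.5 mol.
(a) As CaCO₃: 677.5 mol × 100.1 g/mol = 67,820 g.
(a) Rise: 67,820 g / 775,000 L × 1000 = 87.5 mg/L.

(b) Alkalinity to add: (92 − 56) = 36 mg/L as CaCO₃ × 552,000 L = 19,870 g as CaCO₃.
(b) Equivalents: 19,870 g ÷ 50 g/eq = 397.4 eq.
(b) NaHCO₃ supplies 1 eq per mole → 397.4 mol.
(b) Mass: 397.4 mol × 84 g/mol = 33,380 g.

(a) 87.5 ppm; (b) 33.4 kg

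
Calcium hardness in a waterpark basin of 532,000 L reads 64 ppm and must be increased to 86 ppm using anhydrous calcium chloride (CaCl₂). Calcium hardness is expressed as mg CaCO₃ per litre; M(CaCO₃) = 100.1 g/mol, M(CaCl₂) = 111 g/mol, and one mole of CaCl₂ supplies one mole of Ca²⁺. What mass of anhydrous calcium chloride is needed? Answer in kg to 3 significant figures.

Hardness to add: (86 − 64) = 22 mg/L as CaCO₃ × 532,000 L = 11,700 g as CaCO₃.
Moles of Ca²⁺ (1 mol Ca²⁺ ≡ 1 mol CaCO₃): 11,700 / 100.1 g/mol = 116.9 mol.
Mass of CaCl₂: 116.9 × 111 = 12,980 g.

13.0 kg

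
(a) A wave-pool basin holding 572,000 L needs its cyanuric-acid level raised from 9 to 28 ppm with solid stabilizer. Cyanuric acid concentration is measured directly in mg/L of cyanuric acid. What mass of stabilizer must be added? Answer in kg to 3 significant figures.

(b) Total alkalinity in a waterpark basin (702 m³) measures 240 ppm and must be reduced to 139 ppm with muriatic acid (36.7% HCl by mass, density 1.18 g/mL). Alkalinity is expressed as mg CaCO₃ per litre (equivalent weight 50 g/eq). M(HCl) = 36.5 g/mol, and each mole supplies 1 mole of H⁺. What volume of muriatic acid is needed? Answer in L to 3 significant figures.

(a) 10.9 kg; (b) 120 L

(a) CYA to add: (28 − 9) = 19 mg/L × 572,000 L = 10,870 g cyanuric acid.

(b) Volume: 702 m³ = 702,000 L.
(b) Alkalinity to neutralize: (240 − 139) = 101 mg/L as CaCO₃ × 702,000 L = 70,900 g as CaCO₃.
(b) Equivalents of H⁺ required: 70,900 ÷ 50 g/eq = 1418 eq = 1418 mol HCl.
(b) Mass of HCl: 1418 × 36.5 = 51,760 g.
(b) Mass of 36.7% solution: 51,760 / 0.367 = 141,000 g.
(b) Volume: 141,000 g ÷ 1.18 g/mL = 119,500 mL.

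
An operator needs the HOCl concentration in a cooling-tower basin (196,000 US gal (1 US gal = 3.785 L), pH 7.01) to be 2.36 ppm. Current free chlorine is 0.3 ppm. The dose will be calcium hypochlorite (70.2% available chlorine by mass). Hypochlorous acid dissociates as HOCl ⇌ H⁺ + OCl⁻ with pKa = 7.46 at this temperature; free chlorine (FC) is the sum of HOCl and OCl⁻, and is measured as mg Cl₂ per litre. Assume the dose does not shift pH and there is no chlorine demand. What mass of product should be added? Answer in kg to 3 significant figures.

Volume: 196,000 US gal × 3.785 L/gal = 741,860 L.
[OCl⁻]/[HOCl] = 10^(pH − pKa) = 10^(7.01 − 7.46) = 0.3548; fraction as HOCl = 1/(1 + 0.3548) = 0.7381.
Free chlorine required for 2.36 ppm HOCl: 2.36 / 0.7381 = 3.197 ppm.
FC to add: 3.197 − 0.3 = 2.897 mg/L as Cl₂.
Cl₂ equivalent: 2.897 mg/L × 741,860 L = 2149 g.
Product at 70.2% available Cl: 2149 / 0.702 = 3062 g.

3.06 kg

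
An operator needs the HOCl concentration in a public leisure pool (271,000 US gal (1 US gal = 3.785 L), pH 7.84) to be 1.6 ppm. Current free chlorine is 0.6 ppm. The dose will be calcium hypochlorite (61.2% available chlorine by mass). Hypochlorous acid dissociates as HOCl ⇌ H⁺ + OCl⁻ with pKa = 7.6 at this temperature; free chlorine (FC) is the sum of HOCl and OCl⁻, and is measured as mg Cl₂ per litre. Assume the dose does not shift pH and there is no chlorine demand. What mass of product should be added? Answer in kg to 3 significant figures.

6.34 kg

Volume: 271,000 US gal × 3.785 L/gal = 1,025,735 L.
[OCl⁻]/[HOCl] = 10^(pH − pKa) = 10^(7.84 − 7.6) = 1.738; fraction as HOCl = 1/(1 + 1.738) = 0.3653.
Free chlorine required for 1.6 ppm HOCl: 1.6 / 0.3653 = 4.38 ppm.
FC to add: 4.38 − 0.6 = 3.78 mg/L as Cl₂.
Cl₂ equivalent: 3.78 mg/L × 1,025,735 L = 3878 g.
Product at 61.2% available Cl: 3878 / 0.612 = 6336 g.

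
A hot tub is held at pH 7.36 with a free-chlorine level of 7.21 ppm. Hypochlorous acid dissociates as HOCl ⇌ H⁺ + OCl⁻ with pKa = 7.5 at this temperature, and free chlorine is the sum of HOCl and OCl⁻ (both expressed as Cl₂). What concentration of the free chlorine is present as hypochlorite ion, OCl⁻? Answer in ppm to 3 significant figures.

[OCl⁻]/[HOCl] = 10^(pH − pKa) = 10^(7.36 − 7.5) = 10^-0.14 = 0.7244.
Fraction as HOCl = 1 / (1 + 0.7244) = 0.5799.
OCl⁻ = (1 − 0.5799) × 7.21 ppm = 3.029 ppm.

3.03 ppm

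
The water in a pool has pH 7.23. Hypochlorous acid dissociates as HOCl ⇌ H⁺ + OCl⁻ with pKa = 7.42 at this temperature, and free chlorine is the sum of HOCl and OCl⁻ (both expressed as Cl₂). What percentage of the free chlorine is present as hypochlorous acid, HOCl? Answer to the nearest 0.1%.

[OCl⁻]/[HOCl] = 10^(pH − pKa) = 10^(7.23 − 7.42) = 10^-0.19 = 0.6457.
Fraction as HOCl = 1 / (1 + 0.6457) = 0.6077.

60.8%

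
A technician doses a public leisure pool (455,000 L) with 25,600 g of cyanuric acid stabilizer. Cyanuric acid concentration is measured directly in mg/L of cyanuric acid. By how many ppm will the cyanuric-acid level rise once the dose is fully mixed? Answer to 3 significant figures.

56.3 ppm

Rise: 25,600 g / 455,000 L × 1000 = 56.26 mg/L.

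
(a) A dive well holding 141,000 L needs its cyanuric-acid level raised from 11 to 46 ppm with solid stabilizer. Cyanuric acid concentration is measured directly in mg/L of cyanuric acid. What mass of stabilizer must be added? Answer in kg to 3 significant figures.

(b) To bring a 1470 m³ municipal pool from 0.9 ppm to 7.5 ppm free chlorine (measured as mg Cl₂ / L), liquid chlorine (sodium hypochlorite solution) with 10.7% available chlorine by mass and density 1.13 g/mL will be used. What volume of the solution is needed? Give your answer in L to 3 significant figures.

(a) CYA to add: (46 − 11) = 35 mg/L × 141,000 L = 4935 g cyanuric acid.

(b) Volume: 1470 m³ = 1,470,000 L.
(b) Chlorine deficit: 7.5 − 0.9 = 6.6 ppm = 6.6 mg/L as Cl₂.
(b) Cl₂ equivalent needed: 6.6 mg/L × 1,470,000 L = 9,702,000 mg = 9702 g.
(b) Product at 10.7% available chlorine: 9702 / 0.107 = 90,670 g.
(b) Volume at density 1.13 g/mL: 90,670 g ÷ 1.13 g/mL = 80,240 mL.

(a) 4.93 kg; (b) 80.2 L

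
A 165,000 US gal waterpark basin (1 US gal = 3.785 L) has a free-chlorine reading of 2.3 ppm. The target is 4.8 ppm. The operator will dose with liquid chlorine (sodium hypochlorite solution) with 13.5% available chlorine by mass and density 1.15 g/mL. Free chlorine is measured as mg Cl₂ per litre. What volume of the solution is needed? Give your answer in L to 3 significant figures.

Volume: 165,000 US gal × 3.785 L/gal = 624,525 L.
Chlorine deficit: 4.8 − 2.3 = 2.5 ppm = 2.5 mg/L as Cl₂.
Cl₂ equivalent needed: 2.5 mg/L × 624,525 L = 1,561,000 mg = 1561 g.
Product at 13.5% available chlorine: 1561 / 0.135 = 11,570 g.
Volume at density 1.15 g/mL: 11,570 g ÷ 1.15 g/mL = 10,060 mL.

10.1 L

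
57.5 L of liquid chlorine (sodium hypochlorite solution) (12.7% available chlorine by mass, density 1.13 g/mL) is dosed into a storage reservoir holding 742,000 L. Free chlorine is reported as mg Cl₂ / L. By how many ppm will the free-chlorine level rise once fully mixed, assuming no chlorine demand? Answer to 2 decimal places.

Mass of solution: 57.5 L × 1000 mL/L × 1.13 g/mL = 64,970 g.
Available chlorine delivered: 64,970 g × 0.127 = 8252 g as Cl₂.
Concentration rise: 8252 g / 742,000 L = 11.12 mg/L = 11.12 ppm.

11.12 ppm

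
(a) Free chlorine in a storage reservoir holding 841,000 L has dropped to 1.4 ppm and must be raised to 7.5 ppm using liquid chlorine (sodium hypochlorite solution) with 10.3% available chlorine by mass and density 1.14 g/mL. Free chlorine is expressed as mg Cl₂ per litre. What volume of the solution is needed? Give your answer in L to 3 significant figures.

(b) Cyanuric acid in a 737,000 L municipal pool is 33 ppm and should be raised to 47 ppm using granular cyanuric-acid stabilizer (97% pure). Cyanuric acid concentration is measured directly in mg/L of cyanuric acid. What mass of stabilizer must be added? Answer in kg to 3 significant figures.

(a) Chlorine deficit: 7.5 − 1.4 = 6.1 ppm = 6.1 mg/L as Cl₂.
(a) Cl₂ equivalent needed: 6.1 mg/L × 841,000 L = 5,130,000 mg = 5130 g.
(a) Product at 10.3% available chlorine: 5130 / 0.103 = 49,810 g.
(a) Volume at density 1.14 g/mL: 49,810 g ÷ 1.14 g/mL = 43,690 mL.

(b) CYA to add: (47 − 33) = 14 mg/L × 737,000 L = 10,320 g cyanuric acid.
(b) At 97% purity: 10,320 / 0.97 = 10,640 g product.

(a) 43.7 L; (b) 10.6 kg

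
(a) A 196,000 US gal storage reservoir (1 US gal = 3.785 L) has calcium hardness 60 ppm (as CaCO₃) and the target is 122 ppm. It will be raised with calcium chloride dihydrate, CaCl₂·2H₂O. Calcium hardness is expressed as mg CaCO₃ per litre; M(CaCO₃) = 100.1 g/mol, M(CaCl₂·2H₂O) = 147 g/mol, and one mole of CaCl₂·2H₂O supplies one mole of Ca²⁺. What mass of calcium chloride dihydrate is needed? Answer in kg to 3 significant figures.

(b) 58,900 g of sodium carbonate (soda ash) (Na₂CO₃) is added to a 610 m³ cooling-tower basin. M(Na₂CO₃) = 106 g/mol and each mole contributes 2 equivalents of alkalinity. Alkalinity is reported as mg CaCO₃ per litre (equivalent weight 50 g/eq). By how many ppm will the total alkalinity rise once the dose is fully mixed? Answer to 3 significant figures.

(a) Volume: 196,000 US gal × 3.785 L/gal = 741,860 L.
(a) Hardness to add: (122 − 60) = 62 mg/L as CaCO₃ × 741,860 L = 46,000 g as CaCO₃.
(a) Moles of Ca²⁺ (1 mol Ca²⁺ ≡ 1 mol CaCO₃): 46,000 / 100.1 g/mol = 459.5 mol.
(a) Mass of CaCl₂·2H₂O: 459.5 × 147 = 67,550 g.

(b) Volume: 610 m³ = 610,000 L.
(b) Moles of Na₂CO₃: 58,900 g ÷ 106 g/mol = 555.7 mol → 1111 eq of alkalinity.
(b) As CaCO₃: 1111 eq × 50 g/eq = 55,570 g.
(b) Rise: 55,570 g / 610,000 L × 1000 = 91.09 mg/L.

(a) 67.5 kg; (b) 91.1 ppm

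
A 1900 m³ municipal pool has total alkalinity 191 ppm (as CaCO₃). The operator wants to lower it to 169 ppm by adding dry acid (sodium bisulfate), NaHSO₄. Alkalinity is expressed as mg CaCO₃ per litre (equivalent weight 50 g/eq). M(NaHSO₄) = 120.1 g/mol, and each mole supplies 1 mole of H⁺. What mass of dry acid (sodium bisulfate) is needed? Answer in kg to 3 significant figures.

100 kg

Volume: 1900 m³ = 1,900,000 L.
Alkalinity to neutralize: (191 − 169) = 22 mg/L as CaCO₃ × 1,900,000 L = 41,800 g as CaCO₃.
Equivalents of H⁺ required: 41,800 ÷ 50 g/eq = 836 eq = 836 mol NaHSO₄.
Mass of NaHSO₄: 836 × 120.1 = 100,400 g.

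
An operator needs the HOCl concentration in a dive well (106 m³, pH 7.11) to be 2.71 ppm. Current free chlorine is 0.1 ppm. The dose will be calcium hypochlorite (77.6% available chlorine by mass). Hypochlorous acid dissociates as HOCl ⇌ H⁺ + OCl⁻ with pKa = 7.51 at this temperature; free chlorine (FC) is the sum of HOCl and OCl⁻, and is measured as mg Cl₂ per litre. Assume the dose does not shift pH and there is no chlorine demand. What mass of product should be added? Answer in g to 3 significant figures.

504 g

Volume: 106 m³ = 106,000 L.
[OCl⁻]/[HOCl] = 10^(pH − pKa) = 10^(7.11 − 7.51) = 0.3981; fraction as HOCl = 1/(1 + 0.3981) = 0.7153.
Free chlorine required for 2.71 ppm HOCl: 2.71 / 0.7153 = 3.789 ppm.
FC to add: 3.789 − 0.1 = 3.689 mg/L as Cl₂.
Cl₂ equivalent: 3.689 mg/L × 106,000 L = 391 g.
Product at 77.6% available Cl: 391 / 0.776 = 503.9 g.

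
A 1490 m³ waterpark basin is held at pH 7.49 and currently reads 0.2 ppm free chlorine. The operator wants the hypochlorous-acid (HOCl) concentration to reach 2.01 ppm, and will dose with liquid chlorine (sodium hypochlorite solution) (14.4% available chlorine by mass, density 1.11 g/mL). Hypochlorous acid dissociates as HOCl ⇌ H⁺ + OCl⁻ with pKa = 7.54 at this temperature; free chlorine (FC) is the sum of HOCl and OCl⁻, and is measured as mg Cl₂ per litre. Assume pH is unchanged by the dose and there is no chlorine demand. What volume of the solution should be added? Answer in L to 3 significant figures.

Volume: 1490 m³ = 1,490,000 L.
[OCl⁻]/[HOCl] = 10^(pH − pKa) = 10^(7.49 − 7.54) = 0.8913; fraction as HOCl = 1/(1 + 0.8913) = 0.5288.
Free chlorine required for 2.01 ppm HOCl: 2.01 / 0.5288 = 3.801 ppm.
FC to add: 3.801 − 0.2 = 3.601 mg/L as Cl₂.
Cl₂ equivalent: 3.601 mg/L × 1,490,000 L = 5366 g.
Product at 14.4% available Cl: 5366 / 0.144 = 37,260 g.
Volume: 37,260 g ÷ 1.11 g/mL = 33,570 mL.

33.6 L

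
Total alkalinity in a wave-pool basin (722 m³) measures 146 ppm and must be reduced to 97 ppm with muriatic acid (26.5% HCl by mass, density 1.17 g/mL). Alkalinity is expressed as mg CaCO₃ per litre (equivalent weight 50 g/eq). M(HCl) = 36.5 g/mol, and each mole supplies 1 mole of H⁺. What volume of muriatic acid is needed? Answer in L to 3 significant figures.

83.3 L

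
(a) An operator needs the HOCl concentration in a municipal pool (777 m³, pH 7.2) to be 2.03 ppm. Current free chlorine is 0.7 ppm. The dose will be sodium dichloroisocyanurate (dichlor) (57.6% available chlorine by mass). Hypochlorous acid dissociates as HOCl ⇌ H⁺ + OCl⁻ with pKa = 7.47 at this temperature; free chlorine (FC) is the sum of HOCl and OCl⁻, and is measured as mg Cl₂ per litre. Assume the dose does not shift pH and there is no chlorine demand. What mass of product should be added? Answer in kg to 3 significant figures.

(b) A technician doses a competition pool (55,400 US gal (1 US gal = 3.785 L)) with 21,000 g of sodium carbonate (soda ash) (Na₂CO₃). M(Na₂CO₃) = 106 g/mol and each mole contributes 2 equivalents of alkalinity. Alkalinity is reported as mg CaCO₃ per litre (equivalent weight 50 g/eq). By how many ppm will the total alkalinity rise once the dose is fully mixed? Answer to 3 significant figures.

(a) 3.26 kg; (b) 94.5 ppm

(a) Volume: 777 m³ = 777,000 L.
(a) [OCl⁻]/[HOCl] = 10^(pH − pKa) = 10^(7.2 − 7.47) = 0.537; fraction as HOCl = 1/(1 + 0.537) = 0.6506.
(a) Free chlorine required for 2.03 ppm HOCl: 2.03 / 0.6506 = 3.12 ppm.
(a) FC to add: 3.12 − 0.7 = 2.42 mg/L as Cl₂.
(a) Cl₂ equivalent: 2.42 mg/L × 777,000 L = 1880 g.
(a) Product at 57.6% available Cl: 1880 / 0.576 = 3265 g.

(b) Volume: 55,400 US gal × 3.785 L/gal = 209,689 L.
(b) Moles of Na₂CO₃: 21,000 g ÷ 106 g/mol = 198.1 mol → 396.2 eq of alkalinity.
(b) As CaCO₃: 396.2 eq × 50 g/eq = 19,810 g.
(b) Rise: 19,810 g / 209,689 L × 1000 = 94.48 mg/L.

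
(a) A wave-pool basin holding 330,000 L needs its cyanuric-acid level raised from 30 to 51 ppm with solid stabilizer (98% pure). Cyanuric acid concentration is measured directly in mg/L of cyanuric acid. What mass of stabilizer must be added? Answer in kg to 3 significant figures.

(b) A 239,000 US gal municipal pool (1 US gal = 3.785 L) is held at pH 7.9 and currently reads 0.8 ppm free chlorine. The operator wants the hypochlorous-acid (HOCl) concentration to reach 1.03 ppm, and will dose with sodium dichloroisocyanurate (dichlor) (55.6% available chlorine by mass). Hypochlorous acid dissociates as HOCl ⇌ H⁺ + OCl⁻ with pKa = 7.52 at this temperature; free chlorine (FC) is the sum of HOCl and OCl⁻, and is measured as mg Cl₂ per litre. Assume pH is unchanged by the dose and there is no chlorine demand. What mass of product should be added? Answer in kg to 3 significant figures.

(a) 7.07 kg; (b) 4.39 kg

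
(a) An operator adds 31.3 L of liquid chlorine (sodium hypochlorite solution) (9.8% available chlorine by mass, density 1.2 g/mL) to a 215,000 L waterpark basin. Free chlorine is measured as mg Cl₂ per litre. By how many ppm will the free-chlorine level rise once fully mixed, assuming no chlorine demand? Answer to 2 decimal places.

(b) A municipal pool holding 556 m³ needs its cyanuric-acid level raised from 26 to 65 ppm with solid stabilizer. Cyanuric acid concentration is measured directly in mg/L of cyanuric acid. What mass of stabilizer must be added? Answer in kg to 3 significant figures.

(a) 17.12 ppm; (b) 21.7 kg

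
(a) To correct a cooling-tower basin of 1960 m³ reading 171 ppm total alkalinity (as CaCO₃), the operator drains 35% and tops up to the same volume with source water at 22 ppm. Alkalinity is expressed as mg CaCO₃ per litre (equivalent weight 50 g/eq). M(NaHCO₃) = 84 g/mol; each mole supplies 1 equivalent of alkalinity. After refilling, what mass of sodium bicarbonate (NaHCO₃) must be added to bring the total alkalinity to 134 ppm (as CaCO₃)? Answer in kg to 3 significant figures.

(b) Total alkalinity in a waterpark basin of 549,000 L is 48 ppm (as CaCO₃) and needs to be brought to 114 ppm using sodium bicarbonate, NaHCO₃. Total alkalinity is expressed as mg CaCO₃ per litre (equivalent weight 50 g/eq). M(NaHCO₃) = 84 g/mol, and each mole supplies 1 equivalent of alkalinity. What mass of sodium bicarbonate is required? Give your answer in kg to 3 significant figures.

(a) 49.9 kg; (b) 60.9 kg

(a) Volume: 1960 m³ = 1,960,000 L.
(a) After draining 35% and refilling: 171 × 0.65 + 22 × 0.35 = 118.85 ppm.
(a) Deficit to target: 134 − 118.85 = 15.15 mg/L.
(a) As CaCO₃: 15.15 mg/L × 1,960,000 L = 29,690 g; ÷ 50 g/eq ÷ 1 = 593.9 mol NaHCO₃.
(a) Mass: 593.9 × 84 = 49,890 g.

(b) Alkalinity to add: (114 − 48) = 66 mg/L as CaCO₃ × 549,000 L = 36,230 g as CaCO₃.
(b) Equivalents: 36,230 g ÷ 50 g/eq = 724.7 eq.
(b) NaHCO₃ supplies 1 eq per mole → 724.7 mol.
(b) Mass: 724.7 mol × 84 g/mol = 60,870 g.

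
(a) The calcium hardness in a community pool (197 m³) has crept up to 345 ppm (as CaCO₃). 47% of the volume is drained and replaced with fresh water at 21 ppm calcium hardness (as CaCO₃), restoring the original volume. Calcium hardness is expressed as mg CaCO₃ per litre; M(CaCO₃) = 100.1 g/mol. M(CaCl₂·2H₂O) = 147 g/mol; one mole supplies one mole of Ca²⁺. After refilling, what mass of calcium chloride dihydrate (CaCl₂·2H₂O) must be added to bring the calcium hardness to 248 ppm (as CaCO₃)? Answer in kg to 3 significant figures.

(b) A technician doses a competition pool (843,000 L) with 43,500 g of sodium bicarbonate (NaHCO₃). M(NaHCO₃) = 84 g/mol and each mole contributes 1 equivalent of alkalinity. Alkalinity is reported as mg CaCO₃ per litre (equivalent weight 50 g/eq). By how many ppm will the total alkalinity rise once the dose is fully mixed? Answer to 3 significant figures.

(a) 16.0 kg; (b) 30.7 ppm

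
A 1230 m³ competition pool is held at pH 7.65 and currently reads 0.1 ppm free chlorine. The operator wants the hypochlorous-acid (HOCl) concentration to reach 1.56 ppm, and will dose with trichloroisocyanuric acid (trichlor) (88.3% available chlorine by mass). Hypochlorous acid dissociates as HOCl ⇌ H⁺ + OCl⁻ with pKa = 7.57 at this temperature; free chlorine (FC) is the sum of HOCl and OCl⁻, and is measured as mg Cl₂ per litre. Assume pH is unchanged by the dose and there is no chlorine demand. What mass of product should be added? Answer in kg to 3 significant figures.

4.65 kg

Volume: 1230 m³ = 1,230,000 L.
[OCl⁻]/[HOCl] = 10^(pH − pKa) = 10^(7.65 − 7.57) = 1.202; fraction as HOCl = 1/(1 + 1.202) = 0.4541.
Free chlorine required for 1.56 ppm HOCl: 1.56 / 0.4541 = 3.436 ppm.
FC to add: 3.436 − 0.1 = 3.336 mg/L as Cl₂.
Cl₂ equivalent: 3.336 mg/L × 1,230,000 L = 4103 g.
Product at 88.3% available Cl: 4103 / 0.883 = 4646 g.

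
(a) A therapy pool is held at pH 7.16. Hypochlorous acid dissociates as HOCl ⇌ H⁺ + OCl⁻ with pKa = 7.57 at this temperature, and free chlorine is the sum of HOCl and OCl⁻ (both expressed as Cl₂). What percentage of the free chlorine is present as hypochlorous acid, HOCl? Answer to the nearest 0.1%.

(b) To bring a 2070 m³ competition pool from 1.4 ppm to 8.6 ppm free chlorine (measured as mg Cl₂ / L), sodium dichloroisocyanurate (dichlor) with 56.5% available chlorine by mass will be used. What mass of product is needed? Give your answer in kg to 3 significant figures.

(a) 72.0%; (b) 26.4 kg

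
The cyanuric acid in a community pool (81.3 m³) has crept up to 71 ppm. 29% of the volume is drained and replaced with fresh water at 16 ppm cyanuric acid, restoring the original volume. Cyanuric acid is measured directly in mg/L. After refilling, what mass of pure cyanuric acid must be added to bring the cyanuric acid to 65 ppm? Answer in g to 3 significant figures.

809 g

Volume: 81.3 m³ = 81,300 L.
After draining 29% and refilling: 71 × 0.71 + 16 × 0.29 = 55.05 ppm.
Deficit to target: 65 − 55.05 = 9.95 mg/L.
Mass: 9.95 mg/L × 81,300 L = 808.9 g cyanuric acid.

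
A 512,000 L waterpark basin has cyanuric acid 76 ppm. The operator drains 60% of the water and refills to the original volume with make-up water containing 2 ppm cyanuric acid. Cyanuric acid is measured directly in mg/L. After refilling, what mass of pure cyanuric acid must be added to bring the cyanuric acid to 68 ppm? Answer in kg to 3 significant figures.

After draining 60% and refilling: 76 × 0.40 + 2 × 0.60 = 31.6 ppm.
Deficit to target: 68 − 31.6 = 36.4 mg/L.
Mass: 36.4 mg/L × 512,000 L = 18,640 g cyanuric acid.

18.6 kg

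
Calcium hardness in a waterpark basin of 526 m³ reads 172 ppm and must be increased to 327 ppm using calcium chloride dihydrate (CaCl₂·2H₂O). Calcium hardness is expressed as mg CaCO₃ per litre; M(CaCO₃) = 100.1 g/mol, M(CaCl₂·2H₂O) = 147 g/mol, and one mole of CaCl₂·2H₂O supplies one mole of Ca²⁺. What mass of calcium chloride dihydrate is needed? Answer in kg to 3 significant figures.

Volume: 526 m³ = 526,000 L.
Hardness to add: (327 − 172) = 155 mg/L as CaCO₃ × 526,000 L = 81,530 g as CaCO₃.
Moles of Ca²⁺ (1 mol Ca²⁺ ≡ 1 mol CaCO₃): 81,530 / 100.1 g/mol = 814.5 mol.
Mass of CaCl₂·2H₂O: 814.5 × 147 = 119,700 g.

120 kg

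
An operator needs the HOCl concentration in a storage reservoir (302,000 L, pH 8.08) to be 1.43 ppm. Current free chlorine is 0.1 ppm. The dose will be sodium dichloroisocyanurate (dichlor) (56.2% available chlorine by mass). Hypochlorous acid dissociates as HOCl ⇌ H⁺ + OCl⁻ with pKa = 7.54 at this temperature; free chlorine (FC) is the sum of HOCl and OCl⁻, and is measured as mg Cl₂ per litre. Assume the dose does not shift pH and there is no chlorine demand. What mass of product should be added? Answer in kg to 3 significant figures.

[OCl⁻]/[HOCl] = 10^(pH − pKa) = 10^(8.08 − 7.54) = 3.467; fraction as HOCl = 1/(1 + 3.467) = 0.2238.
Free chlorine required for 1.43 ppm HOCl: 1.43 / 0.2238 = 6.388 ppm.
FC to add: 6.388 − 0.1 = 6.288 mg/L as Cl₂.
Cl₂ equivalent: 6.288 mg/L × 302,000 L = 1899 g.
Product at 56.2% available Cl: 1899 / 0.562 = 3379 g.

3.38 kg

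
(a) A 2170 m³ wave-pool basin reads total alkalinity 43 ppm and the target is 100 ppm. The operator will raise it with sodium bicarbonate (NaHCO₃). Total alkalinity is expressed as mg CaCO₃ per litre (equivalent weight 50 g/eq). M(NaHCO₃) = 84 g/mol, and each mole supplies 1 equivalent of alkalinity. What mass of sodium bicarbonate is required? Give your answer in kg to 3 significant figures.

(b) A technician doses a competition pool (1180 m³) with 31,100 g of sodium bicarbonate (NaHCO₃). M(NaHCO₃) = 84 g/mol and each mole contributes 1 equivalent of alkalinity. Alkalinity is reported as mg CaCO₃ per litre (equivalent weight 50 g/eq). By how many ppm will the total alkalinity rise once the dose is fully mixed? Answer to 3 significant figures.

(a) Volume: 2170 m³ = 2,170,000 L.
(a) Alkalinity to add: (100 − 43) = 57 mg/L as CaCO₃ × 2,170,000 L = 123,700 g as CaCO₃.
(a) Equivalents: 123,700 g ÷ 50 g/eq = 2474 eq.
(a) NaHCO₃ supplies 1 eq per mole → 2474 mol.
(a) Mass: 2474 mol × 84 g/mol = 207,800 g.

(b) Volume: 1180 m³ = 1,180,000 L.
(b) Moles of NaHCO₃: 31,100 g ÷ 84 g/mol = 370.2 mol → 370.2 eq of alkalinity.
(b) As CaCO₃: 370.2 eq × 50 g/eq = 18,510 g.
(b) Rise: 18,510 g / 1,180,000 L × 1000 = 15.69 mg/L.

(a) 208 kg; (b) 15.7 ppm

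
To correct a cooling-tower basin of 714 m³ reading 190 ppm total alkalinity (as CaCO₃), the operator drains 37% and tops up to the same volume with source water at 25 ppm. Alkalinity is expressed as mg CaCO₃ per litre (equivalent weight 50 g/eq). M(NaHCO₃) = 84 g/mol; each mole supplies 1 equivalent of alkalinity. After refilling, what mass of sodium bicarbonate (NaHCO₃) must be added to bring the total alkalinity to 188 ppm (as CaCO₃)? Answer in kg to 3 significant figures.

Volume: 714 m³ = 714,000 L.
After draining 37% and refilling: 190 × 0.63 + 25 × 0.37 = 128.95 ppm.
Deficit to target: 188 − 128.95 = 59.05 mg/L.
As CaCO₃: 59.05 mg/L × 714,000 L = 42,160 g; ÷ 50 g/eq ÷ 1 = 843.2 mol NaHCO₃.
Mass: 843.2 × 84 = 70,830 g.

70.8 kg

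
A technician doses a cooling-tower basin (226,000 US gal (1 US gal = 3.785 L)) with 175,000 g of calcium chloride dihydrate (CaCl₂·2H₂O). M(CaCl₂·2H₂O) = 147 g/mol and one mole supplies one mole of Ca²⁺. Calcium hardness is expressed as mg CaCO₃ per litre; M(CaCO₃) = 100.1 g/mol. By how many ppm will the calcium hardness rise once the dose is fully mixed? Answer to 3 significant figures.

139 ppm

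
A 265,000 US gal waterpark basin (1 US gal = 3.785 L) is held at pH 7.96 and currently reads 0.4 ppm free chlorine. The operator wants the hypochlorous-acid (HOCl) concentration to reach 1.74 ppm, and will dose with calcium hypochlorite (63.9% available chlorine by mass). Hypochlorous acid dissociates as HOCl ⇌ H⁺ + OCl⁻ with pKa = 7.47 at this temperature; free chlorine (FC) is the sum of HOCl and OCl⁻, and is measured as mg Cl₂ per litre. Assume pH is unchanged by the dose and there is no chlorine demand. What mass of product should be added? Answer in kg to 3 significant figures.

10.5 kg

Volume: 265,000 US gal × 3.785 L/gal = 1,003,025 L.
[OCl⁻]/[HOCl] = 10^(pH − pKa) = 10^(7.96 − 7.47) = 3.09; fraction as HOCl = 1/(1 + 3.09) = 0.2445.
Free chlorine required for 1.74 ppm HOCl: 1.74 / 0.2445 = 7.117 ppm.
FC to add: 7.117 − 0.4 = 6.717 mg/L as Cl₂.
Cl₂ equivalent: 6.717 mg/L × 1,003,025 L = 6737 g.
Product at 63.9% available Cl: 6737 / 0.639 = 10,540 g.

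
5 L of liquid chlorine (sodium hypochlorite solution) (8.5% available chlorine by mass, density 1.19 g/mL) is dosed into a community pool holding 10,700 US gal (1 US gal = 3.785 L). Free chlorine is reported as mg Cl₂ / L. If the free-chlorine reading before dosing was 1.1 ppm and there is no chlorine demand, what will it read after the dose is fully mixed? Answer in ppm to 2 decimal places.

Volume: 10,700 US gal × 3.785 L/gal = 40,500 L.
Mass of solution: 5 L × 1000 mL/L × 1.19 g/mL = 5950 g.
Available chlorine delivered: 5950 g × 0.085 = 505.8 g as Cl₂.
Concentration rise: 505.8 g / 40,500 L = 12.49 mg/L = 12.49 ppm.
Final FC: 1.1 + 12.49 = 13.59 ppm.

13.59 ppm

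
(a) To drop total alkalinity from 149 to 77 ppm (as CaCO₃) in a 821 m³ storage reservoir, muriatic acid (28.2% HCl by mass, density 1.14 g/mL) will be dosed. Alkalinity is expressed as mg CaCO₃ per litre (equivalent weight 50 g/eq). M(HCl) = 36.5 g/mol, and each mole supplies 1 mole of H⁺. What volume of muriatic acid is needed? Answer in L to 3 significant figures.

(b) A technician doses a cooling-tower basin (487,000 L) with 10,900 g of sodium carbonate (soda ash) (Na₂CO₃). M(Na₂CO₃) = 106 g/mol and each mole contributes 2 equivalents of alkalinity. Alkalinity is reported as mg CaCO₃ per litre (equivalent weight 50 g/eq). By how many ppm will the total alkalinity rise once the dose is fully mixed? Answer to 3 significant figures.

(a) Volume: 821 m³ = 821,000 L.
(a) Alkalinity to neutralize: (149 − 77) = 72 mg/L as CaCO₃ × 821,000 L = 59,110 g as CaCO₃.
(a) Equivalents of H⁺ required: 59,110 ÷ 50 g/eq = 1182 eq = 1182 mol HCl.
(a) Mass of HCl: 1182 × 36.5 = 43,150 g.
(a) Mass of 28.2% solution: 43,150 / 0.282 = 153,000 g.
(a) Volume: 153,000 g ÷ 1.14 g/mL = 134,200 mL.

(b) Moles of Na₂CO₃: 10,900 g ÷ 106 g/mol = 102.8 mol → 205.7 eq of alkalinity.
(b) As CaCO₃: 205.7 eq × 50 g/eq = 10,280 g.
(b) Rise: 10,280 g / 487,000 L × 1000 = 21.12 mg/L.

(a) 134 L; (b) 21.1 ppm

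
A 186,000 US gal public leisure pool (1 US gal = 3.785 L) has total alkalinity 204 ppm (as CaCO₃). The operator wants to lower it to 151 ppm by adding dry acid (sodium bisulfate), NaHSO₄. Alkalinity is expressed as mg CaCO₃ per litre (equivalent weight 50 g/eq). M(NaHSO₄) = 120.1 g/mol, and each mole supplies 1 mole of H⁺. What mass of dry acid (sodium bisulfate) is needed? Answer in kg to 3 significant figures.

89.6 kg

Volume: 186,000 US gal × 3.785 L/gal = 704,010 L.
Alkalinity to neutralize: (204 − 151) = 53 mg/L as CaCO₃ × 704,010 L = 37,310 g as CaCO₃.
Equivalents of H⁺ required: 37,310 ÷ 50 g/eq = 746.3 eq = 746.3 mol NaHSO₄.
Mass of NaHSO₄: 746.3 × 120.1 = 89,620 g.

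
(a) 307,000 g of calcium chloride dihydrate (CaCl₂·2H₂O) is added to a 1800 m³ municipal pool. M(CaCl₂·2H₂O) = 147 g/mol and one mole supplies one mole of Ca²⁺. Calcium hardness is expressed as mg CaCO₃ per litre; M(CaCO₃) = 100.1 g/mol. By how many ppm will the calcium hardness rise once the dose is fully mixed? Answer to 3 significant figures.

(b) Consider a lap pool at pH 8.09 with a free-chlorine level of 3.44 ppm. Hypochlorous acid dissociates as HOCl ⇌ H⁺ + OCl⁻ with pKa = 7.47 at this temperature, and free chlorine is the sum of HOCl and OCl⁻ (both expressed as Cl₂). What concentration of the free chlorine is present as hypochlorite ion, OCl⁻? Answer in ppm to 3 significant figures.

(a) 116 ppm; (b) 2.77 ppm

(a) Volume: 1800 m³ = 1,800,000 L.
(a) Moles of Ca²⁺: 307,000 g ÷ 147 g/mol = 2088 mol.
(a) As CaCO₃: 2088 mol × 100.1 g/mol = 209,100 g.
(a) Rise: 209,100 g / 1,800,000 L × 1000 = 116.1 mg/L.

(b) [OCl⁻]/[HOCl] = 10^(pH − pKa) = 10^(8.09 − 7.47) = 10^0.62 = 4.169.
(b) Fraction as HOCl = 1 / (1 + 4.169) = 0.1935.
(b) OCl⁻ = (1 − 0.1935) × 3.44 ppm = 2.774 ppm.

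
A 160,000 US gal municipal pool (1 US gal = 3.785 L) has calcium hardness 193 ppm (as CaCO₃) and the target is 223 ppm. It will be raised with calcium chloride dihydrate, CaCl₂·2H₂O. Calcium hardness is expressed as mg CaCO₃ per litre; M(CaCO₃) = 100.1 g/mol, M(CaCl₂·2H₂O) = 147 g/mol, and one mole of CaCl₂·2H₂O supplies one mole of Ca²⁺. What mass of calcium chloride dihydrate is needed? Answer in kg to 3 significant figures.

26.7 kg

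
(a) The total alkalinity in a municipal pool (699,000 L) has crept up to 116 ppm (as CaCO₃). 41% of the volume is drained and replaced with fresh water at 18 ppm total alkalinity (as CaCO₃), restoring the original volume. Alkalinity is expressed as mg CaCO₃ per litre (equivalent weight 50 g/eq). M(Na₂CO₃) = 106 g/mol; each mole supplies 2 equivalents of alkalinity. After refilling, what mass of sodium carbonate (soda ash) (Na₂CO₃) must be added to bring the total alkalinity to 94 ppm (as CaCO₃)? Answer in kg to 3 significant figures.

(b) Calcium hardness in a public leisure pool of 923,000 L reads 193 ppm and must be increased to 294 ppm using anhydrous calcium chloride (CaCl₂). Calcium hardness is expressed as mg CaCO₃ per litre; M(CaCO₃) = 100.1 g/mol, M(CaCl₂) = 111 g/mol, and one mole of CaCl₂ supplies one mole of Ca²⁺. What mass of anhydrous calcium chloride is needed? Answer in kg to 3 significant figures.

(a) After draining 41% and refilling: 116 × 0.59 + 18 × 0.41 = 75.82 ppm.
(a) Deficit to target: 94 − 75.82 = 18.18 mg/L.
(a) As CaCO₃: 18.18 mg/L × 699,000 L = 12,710 g; ÷ 50 g/eq ÷ 2 = 127.1 mol Na₂CO₃.
(a) Mass: 127.1 × 106 = 13,470 g.

(b) Hardness to add: (294 − 193) = 101 mg/L as CaCO₃ × 923,000 L = 93,220 g as CaCO₃.
(b) Moles of Ca²⁺ (1 mol Ca²⁺ ≡ 1 mol CaCO₃): 93,220 / 100.1 g/mol = 931.3 mol.
(b) Mass of CaCl₂: 931.3 × 111 = 103,400 g.

(a) 13.5 kg; (b) 103 kg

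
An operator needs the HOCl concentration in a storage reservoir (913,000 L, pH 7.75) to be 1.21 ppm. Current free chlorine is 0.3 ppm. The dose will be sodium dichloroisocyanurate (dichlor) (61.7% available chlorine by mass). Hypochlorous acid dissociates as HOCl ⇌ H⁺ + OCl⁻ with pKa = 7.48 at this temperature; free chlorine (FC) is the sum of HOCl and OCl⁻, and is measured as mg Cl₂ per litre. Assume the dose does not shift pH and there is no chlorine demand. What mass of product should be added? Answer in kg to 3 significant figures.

4.68 kg

[OCl⁻]/[HOCl] = 10^(pH − pKa) = 10^(7.75 − 7.48) = 1.862; fraction as HOCl = 1/(1 + 1.862) = 0.3494.
Free chlorine required for 1.21 ppm HOCl: 1.21 / 0.3494 = 3.463 ppm.
FC to add: 3.463 − 0.3 = 3.163 mg/L as Cl₂.
Cl₂ equivalent: 3.163 mg/L × 913,000 L = 2888 g.
Product at 61.7% available Cl: 2888 / 0.617 = 4681 g.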